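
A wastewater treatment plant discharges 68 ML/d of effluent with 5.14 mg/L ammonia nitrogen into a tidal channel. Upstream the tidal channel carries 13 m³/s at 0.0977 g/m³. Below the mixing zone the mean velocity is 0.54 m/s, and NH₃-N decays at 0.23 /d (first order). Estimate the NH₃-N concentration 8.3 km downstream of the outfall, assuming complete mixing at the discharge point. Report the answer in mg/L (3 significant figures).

68 ML/d = 0.787 m³/s.
After complete mixing, C₀ = (0.787·5.14 + 13·0.0977) / 13.79 = 0.3855 mg/L.
Travel time t = 8300 m / 0.54 m/s = 1.537e+04 s = 0.1779 d.
C = 0.3855·exp(−0.23·0.1779) = 0.3855·0.9599 = 0.3701 mg/L.

0.370 mg/L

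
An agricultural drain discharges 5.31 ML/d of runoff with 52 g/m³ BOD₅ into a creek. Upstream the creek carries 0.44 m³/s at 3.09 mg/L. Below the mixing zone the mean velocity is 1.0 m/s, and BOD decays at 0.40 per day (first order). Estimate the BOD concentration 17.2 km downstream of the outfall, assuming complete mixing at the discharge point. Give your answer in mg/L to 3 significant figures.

5.31 ML/d = 0.06146 m³/s.
After complete mixing, C₀ = (0.06146·52 + 0.44·3.09) / 0.5015 = 9.084 mg/L.
Travel time t = 1.72e+04 m / 1.0 m/s = 1.72e+04 s = 0.1991 d.
C = 9.084·exp(−0.40·0.1991) = 9.084·0.9235 = 8.389 mg/L.

8.39 mg/L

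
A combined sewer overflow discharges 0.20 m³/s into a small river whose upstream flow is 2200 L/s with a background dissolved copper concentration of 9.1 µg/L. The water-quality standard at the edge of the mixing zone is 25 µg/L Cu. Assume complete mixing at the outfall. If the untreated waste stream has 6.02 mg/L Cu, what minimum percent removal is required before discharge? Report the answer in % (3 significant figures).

2200 L/s = 2.2 m³/s.
9.1 µg/L = 0.0091 mg/L.
25 µg/L = 0.025 mg/L.
Mass balance: 0.025·2.4 = 0.2·Cₑ + 2.2·0.0091.
Cₑ = (0.06 − 0.02002) / 0.2 = 0.1999 mg/L.
Required removal = 1 − 0.1999/6.02 = 96.68 %.

96.7 %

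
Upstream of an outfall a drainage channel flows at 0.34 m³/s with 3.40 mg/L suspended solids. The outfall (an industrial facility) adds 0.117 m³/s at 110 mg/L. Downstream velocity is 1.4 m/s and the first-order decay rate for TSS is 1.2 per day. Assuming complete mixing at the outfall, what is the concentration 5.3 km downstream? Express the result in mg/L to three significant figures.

After complete mixing, C₀ = (0.117·110 + 0.34·3.4) / 0.457 = 30.69 mg/L.
Travel time t = 5300 m / 1.4 m/s = 3786 s = 0.04382 d.
C = 30.69·exp(−1.2·0.04382) = 30.69·0.9488 = 29.12 mg/L.

29.1 mg/L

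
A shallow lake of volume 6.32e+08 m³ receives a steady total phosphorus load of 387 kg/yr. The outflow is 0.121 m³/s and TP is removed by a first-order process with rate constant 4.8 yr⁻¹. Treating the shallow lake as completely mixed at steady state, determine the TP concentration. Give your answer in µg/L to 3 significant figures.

Outflow Q = 0.121 m³/s × 3.156e+07 s/yr = 3.818e+06 m³/yr.
Steady-state CSTR mass balance: W = Q·C + k·V·C, so C = W/(Q + kV).
Q + kV = 3.818e+06 + 4.8·6.32e+08 = 3.037e+09 m³/yr.
C = 387/3.037e+09 = 1.274e-07 kg/m³ = 0.0001274 mg/L = 0.1274 µg/L.

0.127 µg/L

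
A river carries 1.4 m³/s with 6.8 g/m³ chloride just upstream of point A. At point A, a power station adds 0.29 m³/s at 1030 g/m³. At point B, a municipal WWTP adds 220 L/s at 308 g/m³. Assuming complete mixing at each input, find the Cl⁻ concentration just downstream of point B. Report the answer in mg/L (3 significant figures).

After input A: C = (1.4·6.8 + 0.29·1030) / 1.69 = 182.4 mg/L.
220 L/s = 0.22 m³/s.
After input B: C = (1.69·182.4 + 0.22·308) / 1.91 = 196.8 mg/L.

197 mg/L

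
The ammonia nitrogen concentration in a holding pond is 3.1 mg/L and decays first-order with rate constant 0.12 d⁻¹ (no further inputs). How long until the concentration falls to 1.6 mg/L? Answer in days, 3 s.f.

5.51 d

t = ln(C₀/C)/k = ln(3.1/1.6)/0.12 = 0.6614/0.12 = 5.512 d.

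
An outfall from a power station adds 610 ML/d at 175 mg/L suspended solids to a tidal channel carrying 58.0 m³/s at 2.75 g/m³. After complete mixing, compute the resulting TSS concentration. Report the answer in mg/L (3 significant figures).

610 ML/d = 7.06 m³/s.
Flow-weighted mixing gives C = (7.06·175 + 58·2.75) / (7.06 + 58) = 1395/65.06 = 21.44 mg/L.

21.4 mg/L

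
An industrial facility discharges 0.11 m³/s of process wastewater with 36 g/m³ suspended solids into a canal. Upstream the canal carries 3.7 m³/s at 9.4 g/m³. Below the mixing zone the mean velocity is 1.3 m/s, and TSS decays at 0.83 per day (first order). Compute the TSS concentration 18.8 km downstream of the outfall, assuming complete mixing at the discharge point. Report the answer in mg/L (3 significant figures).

8.85 mg/L

After complete mixing, C₀ = (0.11·36 + 3.7·9.4) / 3.81 = 10.17 mg/L.
Travel time t = 1.88e+04 m / 1.3 m/s = 1.446e+04 s = 0.1674 d.
C = 10.17·exp(−0.83·0.1674) = 10.17·0.8703 = 8.849 mg/L.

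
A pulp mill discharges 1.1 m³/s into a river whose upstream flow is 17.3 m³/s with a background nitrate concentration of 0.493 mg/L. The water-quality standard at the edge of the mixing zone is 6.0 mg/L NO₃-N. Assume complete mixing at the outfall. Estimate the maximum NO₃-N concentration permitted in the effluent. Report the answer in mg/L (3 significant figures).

Mass balance: 6·18.4 = 1.1·Cₑ + 17.3·0.493.
Cₑ = (110.4 − 8.529) / 1.1 = 92.61 mg/L.

92.6 mg/L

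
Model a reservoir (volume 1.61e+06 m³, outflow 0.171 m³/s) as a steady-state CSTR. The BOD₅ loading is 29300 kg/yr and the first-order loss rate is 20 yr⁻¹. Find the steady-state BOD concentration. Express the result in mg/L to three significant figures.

0.779 mg/L

Outflow Q = 0.171 m³/s × 3.156e+07 s/yr = 5.396e+06 m³/yr.
Steady-state CSTR mass balance: W = Q·C + k·V·C, so C = W/(Q + kV).
Q + kV = 5.396e+06 + 20·1.61e+06 = 3.76e+07 m³/yr.
C = 29300/3.76e+07 = 0.0007793 kg/m³ = 0.7793 mg/L.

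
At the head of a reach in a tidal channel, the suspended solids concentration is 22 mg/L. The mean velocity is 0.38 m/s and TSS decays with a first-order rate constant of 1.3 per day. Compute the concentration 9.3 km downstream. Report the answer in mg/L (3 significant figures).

Travel time t = 9.3 km / 0.38 m/s = 9300/0.38 = 2.447e+04 s = 0.2833 d.
First-order decay: C = 22·exp(−1.3·0.2833) = 22·0.692 = 15.22 mg/L.

15.2 mg/L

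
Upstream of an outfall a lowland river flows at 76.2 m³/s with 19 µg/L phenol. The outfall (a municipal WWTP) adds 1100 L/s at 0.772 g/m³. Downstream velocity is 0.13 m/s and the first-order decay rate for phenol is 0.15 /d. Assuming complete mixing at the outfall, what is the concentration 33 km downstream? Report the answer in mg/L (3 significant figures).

0.0191 mg/L

1100 L/s = 1.1 m³/s.
19 µg/L = 0.019 mg/L.
After complete mixing, C₀ = (1.1·0.772 + 76.2·0.019) / 77.3 = 0.02972 mg/L.
Travel time t = 3.3e+04 m / 0.13 m/s = 2.538e+05 s = 2.938 d.
C = 0.02972·exp(−0.15·2.938) = 0.02972·0.6436 = 0.01912 mg/L.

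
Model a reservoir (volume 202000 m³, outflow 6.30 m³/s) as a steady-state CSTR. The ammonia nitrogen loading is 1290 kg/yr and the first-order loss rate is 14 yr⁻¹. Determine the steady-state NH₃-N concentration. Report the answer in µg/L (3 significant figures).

6.40 µg/L

Outflow Q = 6.30 m³/s × 3.156e+07 s/yr = 1.988e+08 m³/yr.
Steady-state CSTR mass balance: W = Q·C + k·V·C, so C = W/(Q + kV).
Q + kV = 1.988e+08 + 14·202000 = 2.016e+08 m³/yr.
C = 1290/2.016e+08 = 6.398e-06 kg/m³ = 0.006398 mg/L = 6.398 µg/L.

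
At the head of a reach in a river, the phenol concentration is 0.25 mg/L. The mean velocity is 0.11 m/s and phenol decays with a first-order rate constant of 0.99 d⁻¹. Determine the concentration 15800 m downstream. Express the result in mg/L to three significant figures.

Travel time t = 15800 m / 0.11 m/s = 1.58e+04/0.11 = 1.436e+05 s = 1.662 d.
First-order decay: C = 0.25·exp(−0.99·1.662) = 0.25·0.1929 = 0.04821 mg/L.

0.0482 mg/L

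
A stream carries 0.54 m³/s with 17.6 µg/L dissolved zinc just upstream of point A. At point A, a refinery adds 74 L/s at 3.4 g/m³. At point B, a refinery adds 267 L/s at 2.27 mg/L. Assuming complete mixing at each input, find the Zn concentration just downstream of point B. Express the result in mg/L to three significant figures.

0.984 mg/L

17.6 µg/L = 0.0176 mg/L.
74 L/s = 0.074 m³/s.
After input A: C = (0.54·0.0176 + 0.074·3.4) / 0.614 = 0.4253 mg/L.
267 L/s = 0.267 m³/s.
After input B: C = (0.614·0.4253 + 0.267·2.27) / 0.881 = 0.9843 mg/L.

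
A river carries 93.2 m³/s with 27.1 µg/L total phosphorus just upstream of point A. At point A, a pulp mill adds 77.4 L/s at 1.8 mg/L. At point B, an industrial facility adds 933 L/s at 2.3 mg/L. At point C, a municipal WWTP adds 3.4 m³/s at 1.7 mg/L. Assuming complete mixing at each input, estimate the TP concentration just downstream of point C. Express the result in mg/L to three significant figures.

0.109 mg/L

27.1 µg/L = 0.0271 mg/L.
77.4 L/s = 0.0774 m³/s.
After input A: C = (93.2·0.0271 + 0.0774·1.8) / 93.28 = 0.02857 mg/L.
933 L/s = 0.933 m³/s.
After input B: C = (93.28·0.02857 + 0.933·2.3) / 94.21 = 0.05107 mg/L.
After input C: C = (94.21·0.05107 + 3.4·1.7) / 97.61 = 0.1085 mg/L.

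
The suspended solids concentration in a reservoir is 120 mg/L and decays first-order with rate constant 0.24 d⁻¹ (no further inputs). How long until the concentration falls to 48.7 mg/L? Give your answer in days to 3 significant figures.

t = ln(C₀/C)/k = ln(120/48.7)/0.24 = 0.9018/0.24 = 3.758 d.

3.76 d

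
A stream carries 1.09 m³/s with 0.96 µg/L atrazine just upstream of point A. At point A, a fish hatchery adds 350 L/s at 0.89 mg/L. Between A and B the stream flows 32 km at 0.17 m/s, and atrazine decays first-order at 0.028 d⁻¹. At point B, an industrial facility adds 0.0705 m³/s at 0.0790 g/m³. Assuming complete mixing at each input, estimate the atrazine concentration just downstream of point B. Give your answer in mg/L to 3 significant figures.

0.198 mg/L

0.96 µg/L = 0.00096 mg/L.
350 L/s = 0.35 m³/s.
After input A: C = (1.09·0.00096 + 0.35·0.89) / 1.44 = 0.217 mg/L.
Over the 32 km reach to input B (t = 1.882e+05 s = 2.179 d), decay gives C = 0.217·exp(−0.028·2.179) = 0.2042 mg/L.
After input B: C = (1.44·0.2042 + 0.0705·0.079) / 1.511 = 0.1984 mg/L.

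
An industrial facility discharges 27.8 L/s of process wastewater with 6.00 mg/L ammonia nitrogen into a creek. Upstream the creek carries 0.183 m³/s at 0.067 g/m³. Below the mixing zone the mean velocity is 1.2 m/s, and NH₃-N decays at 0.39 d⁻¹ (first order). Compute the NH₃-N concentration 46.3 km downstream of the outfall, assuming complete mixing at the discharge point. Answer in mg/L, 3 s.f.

0.714 mg/L

27.8 L/s = 0.0278 m³/s.
After complete mixing, C₀ = (0.0278·6 + 0.183·0.067) / 0.2108 = 0.8494 mg/L.
Travel time t = 4.63e+04 m / 1.2 m/s = 3.858e+04 s = 0.4466 d.
C = 0.8494·exp(−0.39·0.4466) = 0.8494·0.8402 = 0.7137 mg/L.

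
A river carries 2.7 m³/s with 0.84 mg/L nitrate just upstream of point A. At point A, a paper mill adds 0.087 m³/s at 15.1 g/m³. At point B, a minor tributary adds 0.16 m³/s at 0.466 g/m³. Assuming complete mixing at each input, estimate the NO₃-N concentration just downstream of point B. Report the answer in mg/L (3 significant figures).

After input A: C = (2.7·0.84 + 0.087·15.1) / 2.787 = 1.285 mg/L.
After input B: C = (2.787·1.285 + 0.16·0.466) / 2.947 = 1.241 mg/L.

1.24 mg/L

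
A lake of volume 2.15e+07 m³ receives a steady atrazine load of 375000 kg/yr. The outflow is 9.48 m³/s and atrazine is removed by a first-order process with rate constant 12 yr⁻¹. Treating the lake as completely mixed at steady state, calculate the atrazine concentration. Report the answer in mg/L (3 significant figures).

Outflow Q = 9.48 m³/s × 3.156e+07 s/yr = 2.992e+08 m³/yr.
Steady-state CSTR mass balance: W = Q·C + k·V·C, so C = W/(Q + kV).
Q + kV = 2.992e+08 + 12·2.15e+07 = 5.572e+08 m³/yr.
C = 375000/5.572e+08 = 0.000673 kg/m³ = 0.673 mg/L.

0.673 mg/L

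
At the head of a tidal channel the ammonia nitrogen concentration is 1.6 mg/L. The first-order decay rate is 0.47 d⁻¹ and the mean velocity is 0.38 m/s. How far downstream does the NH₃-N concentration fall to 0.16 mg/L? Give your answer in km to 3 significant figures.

161 km

From C = C₀·e^(−kt), t = ln(C₀/C)/k = ln(1.6/0.16)/0.47 = 2.303/0.47 = 4.899 d.
Distance = v·t = 0.38 m/s × 4.233e+05 s = 1.608e+05 m = 160.8 km.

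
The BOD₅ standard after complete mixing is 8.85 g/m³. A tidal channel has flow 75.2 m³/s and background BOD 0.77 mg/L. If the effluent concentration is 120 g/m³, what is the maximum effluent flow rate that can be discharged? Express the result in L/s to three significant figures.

Mass balance at complete mixing: C_std·(Q_w + Q_r) = Q_w·C_e + Q_r·C_b.
Rearranging, Q_w = Q_r·(C_std − C_b)/(C_e − C_std) = 75.2·(8.85 − 0.77) / (120 − 8.85) = 5.467 m³/s.
= 5467 L/s.

5470 L/s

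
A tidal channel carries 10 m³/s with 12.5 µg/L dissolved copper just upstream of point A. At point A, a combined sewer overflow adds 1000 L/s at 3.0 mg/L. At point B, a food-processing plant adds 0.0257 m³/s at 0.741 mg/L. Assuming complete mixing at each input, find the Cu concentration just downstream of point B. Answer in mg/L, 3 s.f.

12.5 µg/L = 0.0125 mg/L.
1000 L/s = 1 m³/s.
After input A: C = (10·0.0125 + 1·3) / 11 = 0.2841 mg/L.
After input B: C = (11·0.2841 + 0.0257·0.741) / 11.03 = 0.2852 mg/L.

0.285 mg/L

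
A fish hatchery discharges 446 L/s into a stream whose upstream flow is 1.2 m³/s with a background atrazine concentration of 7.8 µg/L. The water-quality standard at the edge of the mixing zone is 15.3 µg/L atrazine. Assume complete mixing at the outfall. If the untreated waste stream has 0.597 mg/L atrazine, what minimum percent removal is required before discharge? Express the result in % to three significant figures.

446 L/s = 0.446 m³/s.
7.8 µg/L = 0.0078 mg/L.
15.3 µg/L = 0.0153 mg/L.
Mass balance: 0.0153·1.646 = 0.446·Cₑ + 1.2·0.0078.
Cₑ = (0.02518 − 0.00936) / 0.446 = 0.03548 mg/L.
Required removal = 1 − 0.03548/0.597 = 94.06 %.

94.1 %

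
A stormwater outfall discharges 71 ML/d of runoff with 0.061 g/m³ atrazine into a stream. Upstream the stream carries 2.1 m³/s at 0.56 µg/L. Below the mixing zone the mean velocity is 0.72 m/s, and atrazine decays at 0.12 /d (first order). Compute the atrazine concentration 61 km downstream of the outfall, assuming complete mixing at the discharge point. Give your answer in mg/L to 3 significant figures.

71 ML/d = 0.8218 m³/s.
0.56 µg/L = 0.00056 mg/L.
After complete mixing, C₀ = (0.8218·0.061 + 2.1·0.00056) / 2.922 = 0.01756 mg/L.
Travel time t = 6.1e+04 m / 0.72 m/s = 8.472e+04 s = 0.9806 d.
C = 0.01756·exp(−0.12·0.9806) = 0.01756·0.889 = 0.01561 mg/L.

0.0156 mg/L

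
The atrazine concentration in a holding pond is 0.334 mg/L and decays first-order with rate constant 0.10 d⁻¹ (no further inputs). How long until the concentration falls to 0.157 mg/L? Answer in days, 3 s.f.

7.55 d

t = ln(C₀/C)/k = ln(0.334/0.157)/0.10 = 0.7549/0.10 = 7.549 d.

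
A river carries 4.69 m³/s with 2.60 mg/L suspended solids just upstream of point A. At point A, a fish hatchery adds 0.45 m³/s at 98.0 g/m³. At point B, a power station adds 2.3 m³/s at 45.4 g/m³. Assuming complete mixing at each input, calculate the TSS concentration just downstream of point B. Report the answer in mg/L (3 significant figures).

21.6 mg/L

After input A: C = (4.69·2.6 + 0.45·98) / 5.14 = 10.95 mg/L.
After input B: C = (5.14·10.95 + 2.3·45.4) / 7.44 = 21.6 mg/L.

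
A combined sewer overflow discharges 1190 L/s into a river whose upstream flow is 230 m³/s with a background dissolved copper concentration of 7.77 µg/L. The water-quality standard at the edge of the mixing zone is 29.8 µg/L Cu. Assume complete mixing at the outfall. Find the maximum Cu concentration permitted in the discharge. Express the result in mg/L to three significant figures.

4.29 mg/L

1190 L/s = 1.19 m³/s.
7.77 µg/L = 0.00777 mg/L.
29.8 µg/L = 0.0298 mg/L.
Mass balance: 0.0298·231.2 = 1.19·Cₑ + 230·0.00777.
Cₑ = (6.889 − 1.787) / 1.19 = 4.288 mg/L.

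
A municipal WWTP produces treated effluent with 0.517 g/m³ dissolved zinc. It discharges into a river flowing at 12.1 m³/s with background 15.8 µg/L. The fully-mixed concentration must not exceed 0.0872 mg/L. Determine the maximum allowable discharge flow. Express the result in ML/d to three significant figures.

174 ML/d

15.8 µg/L = 0.0158 mg/L.
Mass balance at complete mixing: C_std·(Q_w + Q_r) = Q_w·C_e + Q_r·C_b.
Rearranging, Q_w = Q_r·(C_std − C_b)/(C_e − C_std) = 12.1·(0.0872 − 0.0158) / (0.517 − 0.0872) = 2.01 m³/s.
= 173.7 ML/d.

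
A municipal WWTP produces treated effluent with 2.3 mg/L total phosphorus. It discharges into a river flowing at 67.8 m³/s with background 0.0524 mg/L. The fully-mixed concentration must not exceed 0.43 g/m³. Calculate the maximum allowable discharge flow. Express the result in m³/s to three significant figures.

Mass balance at complete mixing: C_std·(Q_w + Q_r) = Q_w·C_e + Q_r·C_b.
Rearranging, Q_w = Q_r·(C_std − C_b)/(C_e − C_std) = 67.8·(0.43 − 0.0524) / (2.3 − 0.43) = 13.69 m³/s.

13.7 m³/s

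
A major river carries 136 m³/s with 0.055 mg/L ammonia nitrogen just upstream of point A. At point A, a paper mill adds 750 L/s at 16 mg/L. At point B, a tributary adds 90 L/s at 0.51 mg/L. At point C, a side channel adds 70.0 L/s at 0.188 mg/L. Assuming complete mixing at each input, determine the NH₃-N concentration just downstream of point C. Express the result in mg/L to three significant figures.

750 L/s = 0.75 m³/s.
After input A: C = (136·0.055 + 0.75·16) / 136.8 = 0.1424 mg/L.
90 L/s = 0.09 m³/s.
After input B: C = (136.8·0.1424 + 0.09·0.51) / 136.8 = 0.1427 mg/L.
70.0 L/s = 0.07 m³/s.
After input C: C = (136.8·0.1427 + 0.07·0.188) / 136.9 = 0.1427 mg/L.

0.143 mg/L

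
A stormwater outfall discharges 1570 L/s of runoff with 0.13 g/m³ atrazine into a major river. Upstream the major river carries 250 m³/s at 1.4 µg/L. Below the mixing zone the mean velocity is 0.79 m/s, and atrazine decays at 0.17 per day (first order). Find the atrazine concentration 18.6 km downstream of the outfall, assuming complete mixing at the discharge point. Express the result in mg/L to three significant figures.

1570 L/s = 1.57 m³/s.
1.4 µg/L = 0.0014 mg/L.
After complete mixing, C₀ = (1.57·0.13 + 250·0.0014) / 251.6 = 0.002203 mg/L.
Travel time t = 1.86e+04 m / 0.79 m/s = 2.354e+04 s = 0.2725 d.
C = 0.002203·exp(−0.17·0.2725) = 0.002203·0.9547 = 0.002103 mg/L.

0.00210 mg/L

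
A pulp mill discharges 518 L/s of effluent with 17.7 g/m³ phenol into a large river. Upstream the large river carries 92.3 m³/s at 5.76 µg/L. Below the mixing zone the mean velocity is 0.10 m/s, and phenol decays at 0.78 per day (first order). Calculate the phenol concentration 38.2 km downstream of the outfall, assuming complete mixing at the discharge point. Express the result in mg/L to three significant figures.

0.00332 mg/L

518 L/s = 0.518 m³/s.
5.76 µg/L = 0.00576 mg/L.
After complete mixing, C₀ = (0.518·17.7 + 92.3·0.00576) / 92.82 = 0.1045 mg/L.
Travel time t = 3.82e+04 m / 0.10 m/s = 3.82e+05 s = 4.421 d.
C = 0.1045·exp(−0.78·4.421) = 0.1045·0.03179 = 0.003322 mg/L.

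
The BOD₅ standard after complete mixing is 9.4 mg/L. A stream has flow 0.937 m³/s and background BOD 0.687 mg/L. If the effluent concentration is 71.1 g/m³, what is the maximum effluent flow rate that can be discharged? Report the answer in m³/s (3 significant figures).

0.132 m³/s

Mass balance at complete mixing: C_std·(Q_w + Q_r) = Q_w·C_e + Q_r·C_b.
Rearranging, Q_w = Q_r·(C_std − C_b)/(C_e − C_std) = 0.937·(9.4 − 0.687) / (71.1 − 9.4) = 0.1323 m³/s.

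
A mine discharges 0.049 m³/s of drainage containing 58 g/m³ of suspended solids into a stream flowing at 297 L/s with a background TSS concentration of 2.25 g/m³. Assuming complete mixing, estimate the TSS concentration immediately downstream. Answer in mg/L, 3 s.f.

10.1 mg/L

297 L/s = 0.297 m³/s.
Flow-weighted mixing gives C = (0.049·58 + 0.297·2.25) / (0.049 + 0.297) = 3.51/0.346 = 10.15 mg/L.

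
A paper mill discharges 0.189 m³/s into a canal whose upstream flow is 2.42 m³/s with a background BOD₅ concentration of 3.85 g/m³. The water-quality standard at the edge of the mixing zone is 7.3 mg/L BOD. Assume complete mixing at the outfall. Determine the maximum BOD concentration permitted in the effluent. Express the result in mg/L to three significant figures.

51.5 mg/L

Mass balance: 7.3·2.609 = 0.189·Cₑ + 2.42·3.85.
Cₑ = (19.05 − 9.317) / 0.189 = 51.47 mg/L.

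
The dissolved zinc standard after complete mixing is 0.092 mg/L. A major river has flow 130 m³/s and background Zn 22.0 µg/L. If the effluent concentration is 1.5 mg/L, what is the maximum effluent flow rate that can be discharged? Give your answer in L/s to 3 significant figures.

6460 L/s

22.0 µg/L = 0.022 mg/L.
Mass balance at complete mixing: C_std·(Q_w + Q_r) = Q_w·C_e + Q_r·C_b.
Rearranging, Q_w = Q_r·(C_std − C_b)/(C_e − C_std) = 130·(0.092 − 0.022) / (1.5 − 0.092) = 6.463 m³/s.
= 6463 L/s.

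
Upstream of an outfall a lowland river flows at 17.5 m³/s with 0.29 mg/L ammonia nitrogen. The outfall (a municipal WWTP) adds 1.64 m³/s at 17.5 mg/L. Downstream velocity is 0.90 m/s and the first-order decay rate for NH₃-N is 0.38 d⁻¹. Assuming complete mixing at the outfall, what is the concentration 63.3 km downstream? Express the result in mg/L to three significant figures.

After complete mixing, C₀ = (1.64·17.5 + 17.5·0.29) / 19.14 = 1.765 mg/L.
Travel time t = 6.33e+04 m / 0.90 m/s = 7.033e+04 s = 0.814 d.
C = 1.765·exp(−0.38·0.814) = 1.765·0.7339 = 1.295 mg/L.

1.30 mg/L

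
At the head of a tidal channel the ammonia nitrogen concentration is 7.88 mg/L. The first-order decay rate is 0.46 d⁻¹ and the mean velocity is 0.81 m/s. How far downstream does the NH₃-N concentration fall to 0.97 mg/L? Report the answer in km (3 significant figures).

From C = C₀·e^(−kt), t = ln(C₀/C)/k = ln(7.88/0.97)/0.46 = 2.095/0.46 = 4.554 d.
Distance = v·t = 0.81 m/s × 3.935e+05 s = 3.187e+05 m = 318.7 km.

319 km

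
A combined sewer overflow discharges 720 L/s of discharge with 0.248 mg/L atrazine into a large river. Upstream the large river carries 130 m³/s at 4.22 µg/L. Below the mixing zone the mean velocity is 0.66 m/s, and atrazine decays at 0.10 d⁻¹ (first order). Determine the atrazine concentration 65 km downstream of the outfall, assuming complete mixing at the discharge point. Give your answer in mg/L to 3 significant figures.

720 L/s = 0.72 m³/s.
4.22 µg/L = 0.00422 mg/L.
After complete mixing, C₀ = (0.72·0.248 + 130·0.00422) / 130.7 = 0.005563 mg/L.
Travel time t = 6.5e+04 m / 0.66 m/s = 9.848e+04 s = 1.14 d.
C = 0.005563·exp(−0.10·1.14) = 0.005563·0.8923 = 0.004963 mg/L.

0.00496 mg/L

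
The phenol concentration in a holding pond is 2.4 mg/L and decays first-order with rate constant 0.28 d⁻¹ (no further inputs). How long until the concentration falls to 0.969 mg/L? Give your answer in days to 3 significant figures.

3.24 d

t = ln(C₀/C)/k = ln(2.4/0.969)/0.28 = 0.907/0.28 = 3.239 d.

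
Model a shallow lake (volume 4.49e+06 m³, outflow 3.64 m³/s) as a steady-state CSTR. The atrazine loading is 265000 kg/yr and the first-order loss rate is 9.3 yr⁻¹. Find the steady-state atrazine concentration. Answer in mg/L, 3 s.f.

Outflow Q = 3.64 m³/s × 3.156e+07 s/yr = 1.149e+08 m³/yr.
Steady-state CSTR mass balance: W = Q·C + k·V·C, so C = W/(Q + kV).
Q + kV = 1.149e+08 + 9.3·4.49e+06 = 1.566e+08 m³/yr.
C = 265000/1.566e+08 = 0.001692 kg/m³ = 1.692 mg/L.

1.69 mg/L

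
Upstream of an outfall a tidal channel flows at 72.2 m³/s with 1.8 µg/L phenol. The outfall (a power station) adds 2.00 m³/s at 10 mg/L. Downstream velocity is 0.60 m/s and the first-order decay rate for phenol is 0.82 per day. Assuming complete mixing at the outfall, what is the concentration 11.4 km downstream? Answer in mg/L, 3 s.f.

0.227 mg/L

1.8 µg/L = 0.0018 mg/L.
After complete mixing, C₀ = (2·10 + 72.2·0.0018) / 74.2 = 0.2713 mg/L.
Travel time t = 1.14e+04 m / 0.60 m/s = 1.9e+04 s = 0.2199 d.
C = 0.2713·exp(−0.82·0.2199) = 0.2713·0.835 = 0.2265 mg/L.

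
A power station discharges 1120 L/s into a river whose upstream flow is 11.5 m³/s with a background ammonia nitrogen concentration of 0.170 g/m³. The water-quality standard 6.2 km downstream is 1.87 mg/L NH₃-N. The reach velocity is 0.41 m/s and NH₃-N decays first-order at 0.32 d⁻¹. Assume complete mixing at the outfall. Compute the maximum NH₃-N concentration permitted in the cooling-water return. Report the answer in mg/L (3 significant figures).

1120 L/s = 1.12 m³/s.
Travel time to the compliance point: t = 6200/0.41 = 1.512e+04 s = 0.175 d; decay factor exp(−0.32·0.175) = 0.9455.
So the concentration just after mixing may be at most 1.87/0.9455 = 1.978 mg/L.
Mass balance: 1.978·12.62 = 1.12·Cₑ + 11.5·0.17.
Cₑ = (24.96 − 1.955) / 1.12 = 20.54 mg/L.

20.5 mg/L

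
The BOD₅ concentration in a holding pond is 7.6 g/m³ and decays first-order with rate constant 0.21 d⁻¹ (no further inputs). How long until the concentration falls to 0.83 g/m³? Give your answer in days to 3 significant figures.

t = ln(C₀/C)/k = ln(7.6/0.83)/0.21 = 2.214/0.21 = 10.55 d.

10.5 d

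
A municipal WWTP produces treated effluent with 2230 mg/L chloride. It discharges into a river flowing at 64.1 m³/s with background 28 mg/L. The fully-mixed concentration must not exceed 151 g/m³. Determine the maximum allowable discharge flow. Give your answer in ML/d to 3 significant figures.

Mass balance at complete mixing: C_std·(Q_w + Q_r) = Q_w·C_e + Q_r·C_b.
Rearranging, Q_w = Q_r·(C_std − C_b)/(C_e − C_std) = 64.1·(151 − 28) / (2230 − 151) = 3.792 m³/s.
= 327.7 ML/d.

328 ML/d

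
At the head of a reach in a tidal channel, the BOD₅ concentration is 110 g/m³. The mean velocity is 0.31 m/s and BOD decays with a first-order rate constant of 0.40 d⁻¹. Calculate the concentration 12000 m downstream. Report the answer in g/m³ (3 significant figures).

92.0 g/m³

Travel time t = 12000 m / 0.31 m/s = 1.2e+04/0.31 = 3.871e+04 s = 0.448 d.
First-order decay: C = 110·exp(−0.40·0.448) = 110·0.8359 = 91.95 g/m³.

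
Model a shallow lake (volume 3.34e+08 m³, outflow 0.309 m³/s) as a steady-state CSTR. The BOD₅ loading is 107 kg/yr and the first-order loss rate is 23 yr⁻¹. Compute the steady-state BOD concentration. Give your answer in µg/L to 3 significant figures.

Outflow Q = 0.309 m³/s × 3.156e+07 s/yr = 9.751e+06 m³/yr.
Steady-state CSTR mass balance: W = Q·C + k·V·C, so C = W/(Q + kV).
Q + kV = 9.751e+06 + 23·3.34e+08 = 7.692e+09 m³/yr.
C = 107/7.692e+09 = 1.391e-08 kg/m³ = 1.391e-05 mg/L = 0.01391 µg/L.

0.0139 µg/L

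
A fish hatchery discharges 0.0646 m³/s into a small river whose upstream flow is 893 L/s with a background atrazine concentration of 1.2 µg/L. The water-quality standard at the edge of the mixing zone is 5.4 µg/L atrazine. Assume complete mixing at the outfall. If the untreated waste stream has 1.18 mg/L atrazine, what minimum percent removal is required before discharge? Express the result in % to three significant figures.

893 L/s = 0.893 m³/s.
1.2 µg/L = 0.0012 mg/L.
5.4 µg/L = 0.0054 mg/L.
Mass balance: 0.0054·0.9576 = 0.0646·Cₑ + 0.893·0.0012.
Cₑ = (0.005171 − 0.001072) / 0.0646 = 0.06346 mg/L.
Required removal = 1 − 0.06346/1.18 = 94.62 %.

94.6 %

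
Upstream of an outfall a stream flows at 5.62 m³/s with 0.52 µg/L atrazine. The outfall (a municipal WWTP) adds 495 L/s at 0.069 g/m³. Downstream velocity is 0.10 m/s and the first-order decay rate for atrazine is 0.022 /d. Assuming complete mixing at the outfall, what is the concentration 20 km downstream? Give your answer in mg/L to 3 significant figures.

495 L/s = 0.495 m³/s.
0.52 µg/L = 0.00052 mg/L.
After complete mixing, C₀ = (0.495·0.069 + 5.62·0.00052) / 6.115 = 0.006063 mg/L.
Travel time t = 2e+04 m / 0.10 m/s = 2e+05 s = 2.315 d.
C = 0.006063·exp(−0.022·2.315) = 0.006063·0.9503 = 0.005762 mg/L.

0.00576 mg/L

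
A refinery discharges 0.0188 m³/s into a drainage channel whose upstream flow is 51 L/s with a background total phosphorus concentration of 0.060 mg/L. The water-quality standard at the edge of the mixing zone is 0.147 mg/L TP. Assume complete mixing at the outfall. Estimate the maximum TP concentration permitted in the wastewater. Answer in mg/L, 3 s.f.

0.383 mg/L

51 L/s = 0.051 m³/s.
Mass balance: 0.147·0.0698 = 0.0188·Cₑ + 0.051·0.06.
Cₑ = (0.01026 − 0.00306) / 0.0188 = 0.383 mg/L.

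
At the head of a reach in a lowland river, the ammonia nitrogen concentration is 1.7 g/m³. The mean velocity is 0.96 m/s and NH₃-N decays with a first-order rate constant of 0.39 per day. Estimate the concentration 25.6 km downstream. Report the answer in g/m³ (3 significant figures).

1.51 g/m³

Travel time t = 25.6 km / 0.96 m/s = 2.56e+04/0.96 = 2.667e+04 s = 0.3086 d.
First-order decay: C = 1.7·exp(−0.39·0.3086) = 1.7·0.8866 = 1.507 g/m³.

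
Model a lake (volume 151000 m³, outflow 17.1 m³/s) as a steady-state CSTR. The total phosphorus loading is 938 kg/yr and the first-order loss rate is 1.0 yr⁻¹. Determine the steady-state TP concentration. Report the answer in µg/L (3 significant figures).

Outflow Q = 17.1 m³/s × 3.156e+07 s/yr = 5.396e+08 m³/yr.
Steady-state CSTR mass balance: W = Q·C + k·V·C, so C = W/(Q + kV).
Q + kV = 5.396e+08 + 1.0·151000 = 5.398e+08 m³/yr.
C = 938/5.398e+08 = 1.738e-06 kg/m³ = 0.001738 mg/L = 1.738 µg/L.

1.74 µg/L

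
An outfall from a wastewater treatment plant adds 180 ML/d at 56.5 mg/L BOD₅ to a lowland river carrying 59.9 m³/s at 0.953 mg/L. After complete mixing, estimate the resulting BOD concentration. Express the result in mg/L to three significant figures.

180 ML/d = 2.083 m³/s.
Conservation of mass across the mixing zone: C = (2.083·56.5 + 59.9·0.953) / (2.083 + 59.9) = 174.8/61.98 = 2.82 mg/L.

2.82 mg/L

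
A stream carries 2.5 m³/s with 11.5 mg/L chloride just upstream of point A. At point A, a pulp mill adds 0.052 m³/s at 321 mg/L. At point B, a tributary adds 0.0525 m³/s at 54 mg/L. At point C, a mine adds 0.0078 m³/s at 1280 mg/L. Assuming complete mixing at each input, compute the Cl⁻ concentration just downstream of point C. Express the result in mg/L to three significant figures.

After input A: C = (2.5·11.5 + 0.052·321) / 2.552 = 17.81 mg/L.
After input B: C = (2.552·17.81 + 0.0525·54) / 2.605 = 18.54 mg/L.
After input C: C = (2.605·18.54 + 0.0078·1280) / 2.612 = 22.3 mg/L.

22.3 mg/L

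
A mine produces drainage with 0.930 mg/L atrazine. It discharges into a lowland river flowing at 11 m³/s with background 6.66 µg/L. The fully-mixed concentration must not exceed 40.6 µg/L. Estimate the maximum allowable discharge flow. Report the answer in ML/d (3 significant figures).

36.3 ML/d

6.66 µg/L = 0.00666 mg/L.
40.6 µg/L = 0.0406 mg/L.
Mass balance at complete mixing: C_std·(Q_w + Q_r) = Q_w·C_e + Q_r·C_b.
Rearranging, Q_w = Q_r·(C_std − C_b)/(C_e − C_std) = 11·(0.0406 − 0.00666) / (0.93 − 0.0406) = 0.4198 m³/s.
= 36.27 ML/d.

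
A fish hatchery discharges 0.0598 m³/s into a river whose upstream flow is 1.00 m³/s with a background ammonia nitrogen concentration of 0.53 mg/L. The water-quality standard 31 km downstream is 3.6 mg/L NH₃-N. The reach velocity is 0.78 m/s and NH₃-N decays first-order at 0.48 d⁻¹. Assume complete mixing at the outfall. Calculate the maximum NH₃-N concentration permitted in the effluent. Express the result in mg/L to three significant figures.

70.7 mg/L

Travel time to the compliance point: t = 3.1e+04/0.78 = 3.974e+04 s = 0.46 d; decay factor exp(−0.48·0.46) = 0.8019.
So the concentration just after mixing may be at most 3.6/0.8019 = 4.489 mg/L.
Mass balance: 4.489·1.06 = 0.0598·Cₑ + 1·0.53.
Cₑ = (4.758 − 0.53) / 0.0598 = 70.7 mg/L.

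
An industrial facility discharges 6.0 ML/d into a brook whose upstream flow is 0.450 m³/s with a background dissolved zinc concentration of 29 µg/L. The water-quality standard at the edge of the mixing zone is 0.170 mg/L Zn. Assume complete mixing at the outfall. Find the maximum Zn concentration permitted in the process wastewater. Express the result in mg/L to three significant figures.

6.0 ML/d = 0.06944 m³/s.
29 µg/L = 0.029 mg/L.
Mass balance: 0.17·0.5194 = 0.06944·Cₑ + 0.45·0.029.
Cₑ = (0.08831 − 0.01305) / 0.06944 = 1.084 mg/L.

1.08 mg/L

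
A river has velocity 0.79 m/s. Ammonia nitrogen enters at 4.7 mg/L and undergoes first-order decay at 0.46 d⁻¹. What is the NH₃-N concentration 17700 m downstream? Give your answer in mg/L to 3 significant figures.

4.17 mg/L

Travel time t = 17700 m / 0.79 m/s = 1.77e+04/0.79 = 2.241e+04 s = 0.2593 d.
First-order decay: C = 4.7·exp(−0.46·0.2593) = 4.7·0.8876 = 4.172 mg/L.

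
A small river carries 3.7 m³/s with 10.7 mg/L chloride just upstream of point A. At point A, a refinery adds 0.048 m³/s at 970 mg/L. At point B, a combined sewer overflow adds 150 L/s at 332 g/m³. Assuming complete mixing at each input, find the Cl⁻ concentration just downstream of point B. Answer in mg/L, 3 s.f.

After input A: C = (3.7·10.7 + 0.048·970) / 3.748 = 22.99 mg/L.
150 L/s = 0.15 m³/s.
After input B: C = (3.748·22.99 + 0.15·332) / 3.898 = 34.88 mg/L.

34.9 mg/L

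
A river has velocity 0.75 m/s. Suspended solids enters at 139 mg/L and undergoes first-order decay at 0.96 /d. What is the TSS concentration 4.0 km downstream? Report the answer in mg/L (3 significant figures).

131 mg/L

Travel time t = 4.0 km / 0.75 m/s = 4000/0.75 = 5333 s = 0.06173 d.
First-order decay: C = 139·exp(−0.96·0.06173) = 139·0.9425 = 131 mg/L.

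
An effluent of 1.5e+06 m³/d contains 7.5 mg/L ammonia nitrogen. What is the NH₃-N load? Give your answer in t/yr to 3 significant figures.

4110 t/yr

1.5e+06 m³/d = 17.36 m³/s.
Mass flux = Q·C = 17.36 m³/s × 7.5 g/m³ = 130.2 g/s.
= 130.2 g/s × 31.56 = 4109 t/yr.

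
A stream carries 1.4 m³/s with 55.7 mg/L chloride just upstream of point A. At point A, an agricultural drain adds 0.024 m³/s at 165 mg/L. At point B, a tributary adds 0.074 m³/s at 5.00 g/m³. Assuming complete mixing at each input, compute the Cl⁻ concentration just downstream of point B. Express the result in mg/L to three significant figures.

After input A: C = (1.4·55.7 + 0.024·165) / 1.424 = 57.54 mg/L.
After input B: C = (1.424·57.54 + 0.074·5) / 1.498 = 54.95 mg/L.

54.9 mg/L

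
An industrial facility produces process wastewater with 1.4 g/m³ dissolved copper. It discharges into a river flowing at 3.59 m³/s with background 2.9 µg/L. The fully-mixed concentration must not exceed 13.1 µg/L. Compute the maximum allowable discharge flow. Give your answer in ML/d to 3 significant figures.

2.28 ML/d

2.9 µg/L = 0.0029 mg/L.
13.1 µg/L = 0.0131 mg/L.
Mass balance at complete mixing: C_std·(Q_w + Q_r) = Q_w·C_e + Q_r·C_b.
Rearranging, Q_w = Q_r·(C_std − C_b)/(C_e − C_std) = 3.59·(0.0131 − 0.0029) / (1.4 − 0.0131) = 0.0264 m³/s.
= 2.281 ML/d.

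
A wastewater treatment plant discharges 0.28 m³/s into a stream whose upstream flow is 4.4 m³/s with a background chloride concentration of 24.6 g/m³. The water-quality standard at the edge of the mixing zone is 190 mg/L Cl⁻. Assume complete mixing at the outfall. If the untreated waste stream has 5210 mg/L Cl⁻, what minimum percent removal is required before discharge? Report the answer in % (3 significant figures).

46.5 %

Mass balance: 190·4.68 = 0.28·Cₑ + 4.4·24.6.
Cₑ = (889.2 − 108.2) / 0.28 = 2789 mg/L.
Required removal = 1 − 2789/5210 = 46.47 %.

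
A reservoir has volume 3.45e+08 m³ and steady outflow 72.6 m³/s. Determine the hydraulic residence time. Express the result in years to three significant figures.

0.151 yr

Q = 72.6 m³/s × 3.156e+07 s/yr = 2.291e+09 m³/yr.
Hydraulic residence time τ = V/Q = 3.45e+08/2.291e+09 = 0.1506 yr.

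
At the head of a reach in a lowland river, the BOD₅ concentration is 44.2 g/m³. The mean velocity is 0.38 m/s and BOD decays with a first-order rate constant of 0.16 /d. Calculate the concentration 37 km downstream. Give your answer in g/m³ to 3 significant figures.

36.9 g/m³

Travel time t = 37 km / 0.38 m/s = 3.7e+04/0.38 = 9.737e+04 s = 1.127 d.
First-order decay: C = 44.2·exp(−0.16·1.127) = 44.2·0.835 = 36.91 g/m³.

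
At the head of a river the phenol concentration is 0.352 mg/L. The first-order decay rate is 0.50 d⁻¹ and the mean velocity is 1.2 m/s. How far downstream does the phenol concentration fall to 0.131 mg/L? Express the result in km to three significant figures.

205 km

From C = C₀·e^(−kt), t = ln(C₀/C)/k = ln(0.352/0.131)/0.50 = 0.9884/0.50 = 1.977 d.
Distance = v·t = 1.2 m/s × 1.708e+05 s = 2.05e+05 m = 205 km.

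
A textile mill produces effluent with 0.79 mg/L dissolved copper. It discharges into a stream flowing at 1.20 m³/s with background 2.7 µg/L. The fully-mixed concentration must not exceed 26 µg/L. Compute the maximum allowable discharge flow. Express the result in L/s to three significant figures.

36.6 L/s

2.7 µg/L = 0.0027 mg/L.
26 µg/L = 0.026 mg/L.
Mass balance at complete mixing: C_std·(Q_w + Q_r) = Q_w·C_e + Q_r·C_b.
Rearranging, Q_w = Q_r·(C_std − C_b)/(C_e − C_std) = 1.20·(0.026 − 0.0027) / (0.79 − 0.026) = 0.0366 m³/s.
= 36.6 L/s.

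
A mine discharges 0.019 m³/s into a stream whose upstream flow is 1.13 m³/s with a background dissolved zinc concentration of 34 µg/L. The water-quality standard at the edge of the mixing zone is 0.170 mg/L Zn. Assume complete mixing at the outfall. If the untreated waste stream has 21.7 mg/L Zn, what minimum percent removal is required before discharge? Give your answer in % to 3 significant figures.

61.9 %

34 µg/L = 0.034 mg/L.
Mass balance: 0.17·1.149 = 0.019·Cₑ + 1.13·0.034.
Cₑ = (0.1953 − 0.03842) / 0.019 = 8.258 mg/L.
Required removal = 1 − 8.258/21.7 = 61.94 %.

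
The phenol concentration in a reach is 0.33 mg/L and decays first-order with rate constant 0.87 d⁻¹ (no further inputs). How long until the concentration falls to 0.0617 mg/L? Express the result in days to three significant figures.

1.93 d

t = ln(C₀/C)/k = ln(0.33/0.0617)/0.87 = 1.677/0.87 = 1.927 d.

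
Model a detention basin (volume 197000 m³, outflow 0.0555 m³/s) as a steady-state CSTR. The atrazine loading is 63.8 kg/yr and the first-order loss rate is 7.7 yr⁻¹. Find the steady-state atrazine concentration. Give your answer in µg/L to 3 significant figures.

19.5 µg/L

Outflow Q = 0.0555 m³/s × 3.156e+07 s/yr = 1.751e+06 m³/yr.
Steady-state CSTR mass balance: W = Q·C + k·V·C, so C = W/(Q + kV).
Q + kV = 1.751e+06 + 7.7·197000 = 3.268e+06 m³/yr.
C = 63.8/3.268e+06 = 1.952e-05 kg/m³ = 0.01952 mg/L = 19.52 µg/L.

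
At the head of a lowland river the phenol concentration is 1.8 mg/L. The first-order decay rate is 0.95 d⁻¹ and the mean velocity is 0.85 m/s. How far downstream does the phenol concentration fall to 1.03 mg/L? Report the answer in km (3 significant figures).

From C = C₀·e^(−kt), t = ln(C₀/C)/k = ln(1.8/1.03)/0.95 = 0.5582/0.95 = 0.5876 d.
Distance = v·t = 0.85 m/s × 5.077e+04 s = 4.315e+04 m = 43.15 km.

43.2 km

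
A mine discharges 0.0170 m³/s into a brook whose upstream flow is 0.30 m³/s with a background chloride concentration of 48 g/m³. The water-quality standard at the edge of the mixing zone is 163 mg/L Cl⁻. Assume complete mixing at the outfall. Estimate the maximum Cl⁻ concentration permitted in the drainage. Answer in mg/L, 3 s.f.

2190 mg/L

Mass balance: 163·0.317 = 0.017·Cₑ + 0.3·48.
Cₑ = (51.67 − 14.4) / 0.017 = 2192 mg/L.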